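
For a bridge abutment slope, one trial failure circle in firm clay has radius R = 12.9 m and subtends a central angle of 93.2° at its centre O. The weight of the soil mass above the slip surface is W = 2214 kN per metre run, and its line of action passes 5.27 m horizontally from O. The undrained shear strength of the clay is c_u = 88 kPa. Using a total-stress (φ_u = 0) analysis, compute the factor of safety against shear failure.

Taking moments about the centre O, the resisting moment is provided by the undrained shear strength acting along the arc:
Arc length L_a = R·θ = 12.9·(93.2°·π/180) = 12.9·1.6266 = 20.98 m
M_R = c_u·L_a·R = 88·20.98·12.9 = 23820.7 kN·m/m
M_D = W·d = 2214·5.27 = 11667.8 kN·m/m
FS = M_R / M_D = 23820.7 / 11667.8 = 2.042

FS = 2.04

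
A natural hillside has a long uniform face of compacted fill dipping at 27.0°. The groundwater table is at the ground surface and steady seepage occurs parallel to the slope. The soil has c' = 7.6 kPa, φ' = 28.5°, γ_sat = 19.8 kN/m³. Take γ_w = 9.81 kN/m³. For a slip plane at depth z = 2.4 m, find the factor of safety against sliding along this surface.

With seepage parallel to the slope and the water table at the surface, the effective normal stress on the slip plane uses the buoyant unit weight γ' = γ_sat − γ_w while the driving shear stress uses γ_sat:
FS = [c' + γ' z cos²β tanφ'] / [γ_sat z sinβ cosβ]
γ' = 19.8 − 9.81 = 9.99 kN/m³
Numerator = 7.6 + 9.99·2.4·cos²27.0°·tan28.5° = 7.6 + 9.99·2.4·0.7939·0.5430 = 17.935 kPa
Denominator = 19.8·2.4·sin27.0°·cos27.0° = 19.8·2.4·0.4540·0.8910 = 19.222 kPa
FS = 17.935 / 19.222 = 0.933

FS = 0.93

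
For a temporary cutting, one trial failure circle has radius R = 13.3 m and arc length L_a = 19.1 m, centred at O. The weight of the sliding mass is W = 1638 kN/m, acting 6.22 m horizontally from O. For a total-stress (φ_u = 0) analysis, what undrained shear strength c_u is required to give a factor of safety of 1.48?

FS = c_u·L_a·R / (W·d), so c_u = FS·W·d / (L_a·R).
c_u = 1.48·1638·6.22 / (19.10·13.3) = 15078.8 / 254.03 = 59.36 kPa

c_u = 59.4 kPa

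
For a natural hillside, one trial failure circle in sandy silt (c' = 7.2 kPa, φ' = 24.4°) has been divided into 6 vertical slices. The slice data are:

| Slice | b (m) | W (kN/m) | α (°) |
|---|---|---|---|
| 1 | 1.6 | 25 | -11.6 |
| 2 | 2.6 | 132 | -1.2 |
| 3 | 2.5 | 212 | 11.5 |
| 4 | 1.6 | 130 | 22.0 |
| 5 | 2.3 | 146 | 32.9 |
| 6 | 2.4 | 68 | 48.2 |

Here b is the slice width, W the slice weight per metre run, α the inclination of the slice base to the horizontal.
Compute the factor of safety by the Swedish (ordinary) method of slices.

Ordinary method of slices: FS = Σ[c'·Δl_i + (W_i cosα_i)·tanφ'] / Σ W_i sinα_i, with Δl_i = b_i / cosα_i.
Slice 1: Δl = 1.6/cos(-11.6°) = 1.633 m; N'_1 = 25·cos(-11.6°) = 24.5; c'Δl = 11.76; W sinα = -5.0
Slice 2: Δl = 2.6/cos(-1.2°) = 2.601 m; N'_2 = 132·cos(-1.2°) = 132.0; c'Δl = 18.72; W sinα = -2.8
Slice 3: Δl = 2.5/cos11.5° = 2.551 m; N'_3 = 212·cos11.5° = 207.7; c'Δl = 18.37; W sinα = 42.3
Slice 4: Δl = 1.6/cos22.0° = 1.726 m; N'_4 = 130·cos22.0° = 120.5; c'Δl = 12.42; W sinα = 48.7
Slice 5: Δl = 2.3/cos32.9° = 2.739 m; N'_5 = 146·cos32.9° = 122.6; c'Δl = 19.72; W sinα = 79.3
Slice 6: Δl = 2.4/cos48.2° = 3.601 m; N'_6 = 68·cos48.2° = 45.3; c'Δl = 25.93; W sinα = 50.7
Σc'Δl = 106.9 kN/m; ΣN' = 652.6 kN/m; ΣW sinα = 213.2 kN/m
Resisting = 106.9 + 652.6·tan24.4° = 106.9 + 296.1 = 403.0 kN/m
FS = 403.0 / 213.2 = 1.890

FS = 1.89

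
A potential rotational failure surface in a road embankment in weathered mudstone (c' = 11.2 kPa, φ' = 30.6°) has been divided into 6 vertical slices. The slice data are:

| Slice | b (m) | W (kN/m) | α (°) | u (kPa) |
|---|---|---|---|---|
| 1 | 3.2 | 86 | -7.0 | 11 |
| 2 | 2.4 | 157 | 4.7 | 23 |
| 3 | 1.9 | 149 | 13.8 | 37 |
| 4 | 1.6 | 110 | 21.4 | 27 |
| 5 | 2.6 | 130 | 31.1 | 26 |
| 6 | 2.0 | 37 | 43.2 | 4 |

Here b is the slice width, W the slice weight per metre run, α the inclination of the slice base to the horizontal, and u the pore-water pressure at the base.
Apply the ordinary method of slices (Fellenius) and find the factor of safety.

FS = 2.13

Ordinary method of slices: FS = Σ[c'·Δl_i + (W_i cosα_i − u_i·Δl_i)·tanφ'] / Σ W_i sinα_i, with Δl_i = b_i / cosα_i.
Slice 1: Δl = 3.2/cos(-7.0°) = 3.224 m; N'_1 = 86·cos(-7.0°) − 11·3.224 = 49.9; c'Δl = 36.11; W sinα = -10.5
Slice 2: Δl = 2.4/cos4.7° = 2.408 m; N'_2 = 157·cos4.7° − 23·2.408 = 101.1; c'Δl = 26.97; W sinα = 12.9
Slice 3: Δl = 1.9/cos13.8° = 1.956 m; N'_3 = 149·cos13.8° − 37·1.956 = 72.3; c'Δl = 21.91; W sinα = 35.5
Slice 4: Δl = 1.6/cos21.4° = 1.718 m; N'_4 = 110·cos21.4° − 27·1.718 = 56.0; c'Δl = 19.25; W sinα = 40.1
Slice 5: Δl = 2.6/cos31.1° = 3.036 m; N'_5 = 130·cos31.1° − 26·3.036 = 32.4; c'Δl = 34.01; W sinα = 67.1
Slice 6: Δl = 2.0/cos43.2° = 2.744 m; N'_6 = 37·cos43.2° − 4·2.744 = 16.0; c'Δl = 30.73; W sinα = 25.3
Σc'Δl = 169.0 kN/m; ΣN' = 327.7 kN/m; ΣW sinα = 170.5 kN/m
Resisting = 169.0 + 327.7·tan30.6° = 169.0 + 193.8 = 362.8 kN/m
FS = 362.8 / 170.5 = 2.127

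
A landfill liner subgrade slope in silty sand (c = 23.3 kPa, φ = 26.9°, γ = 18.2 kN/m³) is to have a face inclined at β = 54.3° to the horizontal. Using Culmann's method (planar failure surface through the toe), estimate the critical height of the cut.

Culmann's analysis gives the critical failure plane at α_cr = (β + φ)/2 = (54.3 + 26.9)/2 = 40.6°, and the critical height
H_c = (4c/γ) · sinβ cosφ / [1 − cos(β − φ)]
    = (4·23.3/18.2) · sin54.3°·cos26.9° / [1 − cos(27.4°)]
    = 5.121 · 0.8121·0.8918 / [1 − 0.8878]
    = 5.121 · 0.7242 / 0.1122
    = 33.06 m

H_c = 33.06 m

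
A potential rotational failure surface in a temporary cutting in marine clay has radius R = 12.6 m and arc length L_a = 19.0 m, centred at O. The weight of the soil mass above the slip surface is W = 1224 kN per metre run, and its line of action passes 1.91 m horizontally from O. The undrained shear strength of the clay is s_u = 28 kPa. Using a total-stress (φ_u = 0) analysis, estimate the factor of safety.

Taking moments about the centre O, the resisting moment is provided by the undrained shear strength acting along the arc:
M_R = s_u·L_a·R = 28·19.00·12.6 = 6703.2 kN·m/m
M_D = W·d = 1224·1.91 = 2337.8 kN·m/m
FS = M_R / M_D = 6703.2 / 2337.8 = 2.867

FS = 2.87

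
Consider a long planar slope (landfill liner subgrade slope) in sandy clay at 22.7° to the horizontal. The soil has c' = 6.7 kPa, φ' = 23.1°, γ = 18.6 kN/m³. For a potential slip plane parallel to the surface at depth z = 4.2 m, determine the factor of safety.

FS = 1.26

For an infinite slope with a slip plane parallel to the surface (no pore pressure): FS = [c' + γz cos²β tanφ'] / [γz sinβ cosβ].
γz = 18.6·4.2 = 78.12 kN/m²
Numerator = 6.7 + 78.12·cos²22.7°·tan23.1° = 6.7 + 78.12·0.8511·0.4265 = 35.059 kPa
Denominator = 78.12·sin22.7°·cos22.7° = 78.12·0.3859·0.9225 = 27.812 kPa
FS = 35.059 / 27.812 = 1.261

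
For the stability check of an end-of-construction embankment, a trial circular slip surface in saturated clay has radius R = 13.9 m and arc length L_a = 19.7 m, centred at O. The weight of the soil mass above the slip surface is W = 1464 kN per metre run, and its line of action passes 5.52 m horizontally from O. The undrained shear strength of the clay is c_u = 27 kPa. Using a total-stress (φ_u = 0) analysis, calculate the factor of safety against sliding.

Taking moments about the centre O, the resisting moment is provided by the undrained shear strength acting along the arc:
M_R = c_u·L_a·R = 27·19.70·13.9 = 7393.4 kN·m/m
M_D = W·d = 1464·5.52 = 8081.3 kN·m/m
FS = M_R / M_D = 7393.4 / 8081.3 = 0.915

FS = 0.91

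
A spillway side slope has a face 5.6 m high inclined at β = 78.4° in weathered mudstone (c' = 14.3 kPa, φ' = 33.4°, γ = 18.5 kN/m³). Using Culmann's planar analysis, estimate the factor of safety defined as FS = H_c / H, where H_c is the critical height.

FS = 1.54

H_c = (4c'/γ) · sinβ cosφ' / [1 − cos(β − φ')]
    = (4·14.3/18.5) · sin78.4°·cos33.4° / [1 − cos45.0°]
    = 3.092 · 0.8178 / 0.2929 = 8.63 m
FS = H_c / H = 8.63 / 5.6 = 1.542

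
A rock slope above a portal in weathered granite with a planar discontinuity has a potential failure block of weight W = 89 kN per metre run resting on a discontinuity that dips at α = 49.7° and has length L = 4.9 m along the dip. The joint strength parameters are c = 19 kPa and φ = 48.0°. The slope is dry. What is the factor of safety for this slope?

Resolving the block weight along and normal to the plane and applying the Mohr–Coulomb strength on the joint:
N' = W cosα = 89·cos49.7° = 57.6 kN/m
Driving force T = W sinα = 89·sin49.7° = 67.9 kN/m
Resisting force R = c·L + N'·tanφ = 19·4.9 + 57.6·tan48.0° = 93.1 + 63.9 = 157.0 kN/m
FS = R / T = 157.0 / 67.9 = 2.313

FS = 2.31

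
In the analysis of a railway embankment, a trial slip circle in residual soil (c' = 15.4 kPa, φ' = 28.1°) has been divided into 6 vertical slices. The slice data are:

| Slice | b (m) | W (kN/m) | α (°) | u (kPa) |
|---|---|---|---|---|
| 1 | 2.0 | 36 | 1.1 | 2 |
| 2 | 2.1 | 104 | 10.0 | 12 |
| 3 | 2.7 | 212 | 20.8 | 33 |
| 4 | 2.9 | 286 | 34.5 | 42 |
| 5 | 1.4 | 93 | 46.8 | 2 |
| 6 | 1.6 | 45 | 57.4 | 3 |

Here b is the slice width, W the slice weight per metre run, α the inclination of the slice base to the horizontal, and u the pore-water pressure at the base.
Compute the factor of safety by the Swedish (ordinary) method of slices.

Ordinary method of slices: FS = Σ[c'·Δl_i + (W_i cosα_i − u_i·Δl_i)·tanφ'] / Σ W_i sinα_i, with Δl_i = b_i / cosα_i.
Slice 1: Δl = 2.0/cos1.1° = 2.000 m; N'_1 = 36·cos1.1° − 2·2.000 = 32.0; c'Δl = 30.81; W sinα = 0.7
Slice 2: Δl = 2.1/cos10.0° = 2.132 m; N'_2 = 104·cos10.0° − 12·2.132 = 76.8; c'Δl = 32.84; W sinα = 18.1
Slice 3: Δl = 2.7/cos20.8° = 2.888 m; N'_3 = 212·cos20.8° − 33·2.888 = 102.9; c'Δl = 44.48; W sinα = 75.3
Slice 4: Δl = 2.9/cos34.5° = 3.519 m; N'_4 = 286·cos34.5° − 42·3.519 = 87.9; c'Δl = 54.19; W sinα = 162.0
Slice 5: Δl = 1.4/cos46.8° = 2.045 m; N'_5 = 93·cos46.8° − 2·2.045 = 59.6; c'Δl = 31.50; W sinα = 67.8
Slice 6: Δl = 1.6/cos57.4° = 2.970 m; N'_6 = 45·cos57.4° − 3·2.970 = 15.3; c'Δl = 45.73; W sinα = 37.9
Σc'Δl = 239.5 kN/m; ΣN' = 374.5 kN/m; ΣW sinα = 361.7 kN/m
Resisting = 239.5 + 374.5·tan28.1° = 239.5 + 200.0 = 439.5 kN/m
FS = 439.5 / 361.7 = 1.215

FS = 1.22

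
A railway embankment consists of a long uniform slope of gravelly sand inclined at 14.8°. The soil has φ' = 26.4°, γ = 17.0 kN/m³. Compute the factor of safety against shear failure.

For a dry cohesionless infinite slope the factor of safety is FS = tanφ' / tanβ.
FS = tan26.4° / tan14.8° = 0.4964 / 0.2642 = 1.879

FS = 1.88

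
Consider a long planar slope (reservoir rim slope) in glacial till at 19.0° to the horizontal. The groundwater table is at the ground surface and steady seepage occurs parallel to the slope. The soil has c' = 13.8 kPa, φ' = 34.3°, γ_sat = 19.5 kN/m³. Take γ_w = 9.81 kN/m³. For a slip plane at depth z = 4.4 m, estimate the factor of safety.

With seepage parallel to the slope and the water table at the surface, the effective normal stress on the slip plane uses the buoyant unit weight γ' = γ_sat − γ_w while the driving shear stress uses γ_sat:
FS = [c' + γ' z cos²β tanφ'] / [γ_sat z sinβ cosβ]
γ' = 19.5 − 9.81 = 9.69 kN/m³
Numerator = 13.8 + 9.69·4.4·cos²19.0°·tan34.3° = 13.8 + 9.69·4.4·0.8940·0.6822 = 39.802 kPa
Denominator = 19.5·4.4·sin19.0°·cos19.0° = 19.5·4.4·0.3256·0.9455 = 26.412 kPa
FS = 39.802 / 26.412 = 1.507

FS = 1.51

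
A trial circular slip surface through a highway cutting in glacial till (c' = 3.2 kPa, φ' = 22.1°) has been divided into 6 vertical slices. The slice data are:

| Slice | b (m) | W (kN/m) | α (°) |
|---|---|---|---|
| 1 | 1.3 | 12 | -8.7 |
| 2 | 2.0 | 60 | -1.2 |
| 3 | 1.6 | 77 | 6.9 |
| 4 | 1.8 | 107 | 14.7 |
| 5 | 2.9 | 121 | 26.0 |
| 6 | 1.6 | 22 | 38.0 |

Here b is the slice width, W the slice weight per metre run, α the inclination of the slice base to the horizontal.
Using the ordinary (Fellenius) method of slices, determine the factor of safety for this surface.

FS = 1.92

Ordinary method of slices: FS = Σ[c'·Δl_i + (W_i cosα_i)·tanφ'] / Σ W_i sinα_i, with Δl_i = b_i / cosα_i.
Slice 1: Δl = 1.3/cos(-8.7°) = 1.315 m; N'_1 = 12·cos(-8.7°) = 11.9; c'Δl = 4.21; W sinα = -1.8
Slice 2: Δl = 2.0/cos(-1.2°) = 2.000 m; N'_2 = 60·cos(-1.2°) = 60.0; c'Δl = 6.40; W sinα = -1.3
Slice 3: Δl = 1.6/cos6.9° = 1.612 m; N'_3 = 77·cos6.9° = 76.4; c'Δl = 5.16; W sinα = 9.3
Slice 4: Δl = 1.8/cos14.7° = 1.861 m; N'_4 = 107·cos14.7° = 103.5; c'Δl = 5.95; W sinα = 27.2
Slice 5: Δl = 2.9/cos26.0° = 3.227 m; N'_5 = 121·cos26.0° = 108.8; c'Δl = 10.32; W sinα = 53.0
Slice 6: Δl = 1.6/cos38.0° = 2.030 m; N'_6 = 22·cos38.0° = 17.3; c'Δl = 6.50; W sinα = 13.5
Σc'Δl = 38.5 kN/m; ΣN' = 377.9 kN/m; ΣW sinα = 99.9 kN/m
Resisting = 38.5 + 377.9·tan22.1° = 38.5 + 153.4 = 192.0 kN/m
FS = 192.0 / 99.9 = 1.921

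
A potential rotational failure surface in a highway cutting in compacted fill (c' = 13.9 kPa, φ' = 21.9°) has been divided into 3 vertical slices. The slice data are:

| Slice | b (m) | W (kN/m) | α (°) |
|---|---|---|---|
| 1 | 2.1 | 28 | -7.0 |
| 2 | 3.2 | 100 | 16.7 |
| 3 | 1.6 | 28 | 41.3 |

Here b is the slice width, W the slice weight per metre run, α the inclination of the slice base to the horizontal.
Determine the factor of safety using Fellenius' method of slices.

FS = 3.73

Ordinary method of slices: FS = Σ[c'·Δl_i + (W_i cosα_i)·tanφ'] / Σ W_i sinα_i, with Δl_i = b_i / cosα_i.
Slice 1: Δl = 2.1/cos(-7.0°) = 2.116 m; N'_1 = 28·cos(-7.0°) = 27.8; c'Δl = 29.41; W sinα = -3.4
Slice 2: Δl = 3.2/cos16.7° = 3.341 m; N'_2 = 100·cos16.7° = 95.8; c'Δl = 46.44; W sinα = 28.7
Slice 3: Δl = 1.6/cos41.3° = 2.130 m; N'_3 = 28·cos41.3° = 21.0; c'Δl = 29.60; W sinα = 18.5
Σc'Δl = 105.5 kN/m; ΣN' = 144.6 kN/m; ΣW sinα = 43.8 kN/m
Resisting = 105.5 + 144.6·tan21.9° = 105.5 + 58.1 = 163.6 kN/m
FS = 163.6 / 43.8 = 3.734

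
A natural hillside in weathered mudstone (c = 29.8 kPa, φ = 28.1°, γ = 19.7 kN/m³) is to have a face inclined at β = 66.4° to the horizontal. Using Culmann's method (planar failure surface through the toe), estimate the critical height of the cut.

Culmann's analysis gives the critical failure plane at α_cr = (β + φ)/2 = (66.4 + 28.1)/2 = 47.2°, and the critical height
H_c = (4c/γ) · sinβ cosφ / [1 − cos(β − φ)]
    = (4·29.8/19.7) · sin66.4°·cos28.1° / [1 − cos(38.3°)]
    = 6.051 · 0.9164·0.8821 / [1 − 0.7848]
    = 6.051 · 0.8083 / 0.2152
    = 22.73 m

H_c = 22.73 m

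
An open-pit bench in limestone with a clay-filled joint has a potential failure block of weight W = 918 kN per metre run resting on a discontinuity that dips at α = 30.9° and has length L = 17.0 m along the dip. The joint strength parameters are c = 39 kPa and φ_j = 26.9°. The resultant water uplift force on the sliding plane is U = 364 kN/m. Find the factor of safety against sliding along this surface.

FS = 1.86

Resolving the block weight along and normal to the plane and applying the Mohr–Coulomb strength on the joint:
N' = W cosα − U = 918·cos30.9° − 364 = 423.7 kN/m
Driving force T = W sinα = 918·sin30.9° = 471.4 kN/m
Resisting force R = c·L + N'·tanφ_j = 39·17.0 + 423.7·tan26.9° = 663.0 + 215.0 = 878.0 kN/m
FS = R / T = 878.0 / 471.4 = 1.862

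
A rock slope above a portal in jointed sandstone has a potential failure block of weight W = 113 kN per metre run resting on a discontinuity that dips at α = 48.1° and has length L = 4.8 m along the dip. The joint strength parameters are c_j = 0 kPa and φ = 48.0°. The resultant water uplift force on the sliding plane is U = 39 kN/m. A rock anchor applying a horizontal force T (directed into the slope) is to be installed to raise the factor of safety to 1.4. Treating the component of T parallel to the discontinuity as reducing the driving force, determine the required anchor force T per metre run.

T = 44 kN/m

Resolving forces along and normal to the sliding plane, with the horizontal anchor force T adding T·sinα to the effective normal force and T·cosα acting up the plane against the driving force:
FS = [c_jL + (W cosα − U + T sinα) tanφ] / [W sinα − T cosα]
Without the anchor: N' = 36.5 kN/m, driving T_d = 84.1 kN/m, resisting R = 0·4.8 + 36.5·tan48.0° = 40.5 kN/m, FS = 0.48.
Setting FS = 1.4 and solving for T:
1.4·(84.1 − T cos48.1°) = 40.5 + T sin48.1°·tan48.0°
T·(sin48.1°·tan48.0° + 1.4·cos48.1°) = 1.4·84.1 − 40.5
T·(0.7443·1.1106 + 1.4·0.6678) = 117.8 − 40.5 = 77.3
T·1.7616 = 77.3
T = 43.9 kN/m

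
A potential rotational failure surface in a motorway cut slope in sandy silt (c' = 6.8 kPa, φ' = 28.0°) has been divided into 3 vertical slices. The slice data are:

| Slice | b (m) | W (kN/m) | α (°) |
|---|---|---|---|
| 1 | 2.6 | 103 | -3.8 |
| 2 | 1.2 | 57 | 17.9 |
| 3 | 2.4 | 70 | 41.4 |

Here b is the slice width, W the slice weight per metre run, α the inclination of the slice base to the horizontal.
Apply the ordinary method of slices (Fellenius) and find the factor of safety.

Ordinary method of slices: FS = Σ[c'·Δl_i + (W_i cosα_i)·tanφ'] / Σ W_i sinα_i, with Δl_i = b_i / cosα_i.
Slice 1: Δl = 2.6/cos(-3.8°) = 2.606 m; N'_1 = 103·cos(-3.8°) = 102.8; c'Δl = 17.72; W sinα = -6.8
Slice 2: Δl = 1.2/cos17.9° = 1.261 m; N'_2 = 57·cos17.9° = 54.2; c'Δl = 8.58; W sinα = 17.5
Slice 3: Δl = 2.4/cos41.4° = 3.200 m; N'_3 = 70·cos41.4° = 52.5; c'Δl = 21.76; W sinα = 46.3
Σc'Δl = 48.1 kN/m; ΣN' = 209.5 kN/m; ΣW sinα = 57.0 kN/m
Resisting = 48.1 + 209.5·tan28.0° = 48.1 + 111.4 = 159.5 kN/m
FS = 159.5 / 57.0 = 2.798

FS = 2.80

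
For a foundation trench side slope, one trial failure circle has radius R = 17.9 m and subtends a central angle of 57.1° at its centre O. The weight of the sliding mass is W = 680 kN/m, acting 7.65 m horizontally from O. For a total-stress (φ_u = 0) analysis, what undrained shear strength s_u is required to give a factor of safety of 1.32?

FS = s_u·L_a·R / (W·d), so s_u = FS·W·d / (L_a·R).
Arc length L_a = R·θ = 17.9·(57.1°·π/180) = 17.9·0.9966 = 17.84 m
s_u = 1.32·680·7.65 / (17.84·17.9) = 6866.6 / 319.32 = 21.50 kPa

s_u = 21.5 kPa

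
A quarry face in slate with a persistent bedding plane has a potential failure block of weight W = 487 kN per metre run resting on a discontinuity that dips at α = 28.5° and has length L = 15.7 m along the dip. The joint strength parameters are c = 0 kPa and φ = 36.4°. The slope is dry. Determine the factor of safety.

FS = 1.36

Resolving the block weight along and normal to the plane and applying the Mohr–Coulomb strength on the joint:
N' = W cosα = 487·cos28.5° = 428.0 kN/m
Driving force T = W sinα = 487·sin28.5° = 232.4 kN/m
Resisting force R = c·L + N'·tanφ = 0·15.7 + 428.0·tan36.4° = 0.0 + 315.5 = 315.5 kN/m
FS = R / T = 315.5 / 232.4 = 1.358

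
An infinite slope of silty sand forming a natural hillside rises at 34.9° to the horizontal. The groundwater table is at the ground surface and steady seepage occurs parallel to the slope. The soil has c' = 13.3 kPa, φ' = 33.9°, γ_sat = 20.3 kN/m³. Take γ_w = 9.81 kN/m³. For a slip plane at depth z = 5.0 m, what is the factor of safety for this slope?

With seepage parallel to the slope and the water table at the surface, the effective normal stress on the slip plane uses the buoyant unit weight γ' = γ_sat − γ_w while the driving shear stress uses γ_sat:
FS = [c' + γ' z cos²β tanφ'] / [γ_sat z sinβ cosβ]
γ' = 20.3 − 9.81 = 10.49 kN/m³
Numerator = 13.3 + 10.49·5.0·cos²34.9°·tan33.9° = 13.3 + 10.49·5.0·0.6726·0.6720 = 37.007 kPa
Denominator = 20.3·5.0·sin34.9°·cos34.9° = 20.3·5.0·0.5721·0.8202 = 47.629 kPa
FS = 37.007 / 47.629 = 0.777

FS = 0.78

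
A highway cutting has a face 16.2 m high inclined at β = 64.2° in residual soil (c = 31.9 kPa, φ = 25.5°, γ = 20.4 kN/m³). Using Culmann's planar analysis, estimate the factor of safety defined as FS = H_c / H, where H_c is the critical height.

H_c = (4c/γ) · sinβ cosφ / [1 − cos(β − φ)]
    = (4·31.9/20.4) · sin64.2°·cos25.5° / [1 − cos38.7°]
    = 6.255 · 0.8126 / 0.2196 = 23.15 m
FS = H_c / H = 23.15 / 16.2 = 1.429

FS = 1.43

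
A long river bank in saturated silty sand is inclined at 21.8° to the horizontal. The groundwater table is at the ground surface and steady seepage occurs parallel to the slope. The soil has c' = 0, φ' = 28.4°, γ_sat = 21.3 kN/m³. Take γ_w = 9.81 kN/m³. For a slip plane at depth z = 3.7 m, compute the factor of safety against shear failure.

FS = 0.73

With seepage parallel to the slope and the water table at the surface, the effective normal stress on the slip plane uses the buoyant unit weight γ' = γ_sat − γ_w while the driving shear stress uses γ_sat:
FS = [c' + γ' z cos²β tanφ'] / [γ_sat z sinβ cosβ]
(For c' = 0 this reduces to FS = (γ'/γ_sat)·tanφ'/tanβ.)
γ' = 21.3 − 9.81 = 11.49 kN/m³
Numerator = 0.0 + 11.49·3.7·cos²21.8°·tan28.4° = 0.0 + 11.49·3.7·0.8621·0.5407 = 19.817 kPa
Denominator = 21.3·3.7·sin21.8°·cos21.8° = 21.3·3.7·0.3714·0.9285 = 27.174 kPa
FS = 19.817 / 27.174 = 0.729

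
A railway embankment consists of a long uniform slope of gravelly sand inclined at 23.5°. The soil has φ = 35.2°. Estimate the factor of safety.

FS = 1.62

For a dry cohesionless infinite slope the factor of safety is FS = tanφ / tanβ.
FS = tan35.2° / tan23.5° = 0.7054 / 0.4348 = 1.622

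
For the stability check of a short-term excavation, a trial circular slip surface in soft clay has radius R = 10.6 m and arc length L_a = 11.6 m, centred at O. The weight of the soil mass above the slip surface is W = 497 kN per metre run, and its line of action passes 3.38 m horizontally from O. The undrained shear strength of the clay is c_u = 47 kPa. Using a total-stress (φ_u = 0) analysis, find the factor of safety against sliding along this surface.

Taking moments about the centre O, the resisting moment is provided by the undrained shear strength acting along the arc:
M_R = c_u·L_a·R = 47·11.60·10.6 = 5779.1 kN·m/m
M_D = W·d = 497·3.38 = 1679.9 kN·m/m
FS = M_R / M_D = 5779.1 / 1679.9 = 3.440

FS = 3.44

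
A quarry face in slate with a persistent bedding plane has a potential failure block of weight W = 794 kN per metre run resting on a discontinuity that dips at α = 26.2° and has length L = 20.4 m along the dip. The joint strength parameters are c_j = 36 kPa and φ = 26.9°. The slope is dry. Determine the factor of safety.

FS = 3.13

Resolving the block weight along and normal to the plane and applying the Mohr–Coulomb strength on the joint:
N' = W cosα = 794·cos26.2° = 712.4 kN/m
Driving force T = W sinα = 794·sin26.2° = 350.6 kN/m
Resisting force R = c_j·L + N'·tanφ = 36·20.4 + 712.4·tan26.9° = 734.4 + 361.4 = 1095.8 kN/m
FS = R / T = 1095.8 / 350.6 = 3.126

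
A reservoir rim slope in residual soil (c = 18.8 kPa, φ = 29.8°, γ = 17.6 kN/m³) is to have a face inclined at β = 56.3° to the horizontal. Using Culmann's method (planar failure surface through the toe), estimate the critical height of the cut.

Culmann's analysis gives the critical failure plane at α_cr = (β + φ)/2 = (56.3 + 29.8)/2 = 43.0°, and the critical height
H_c = (4c/γ) · sinβ cosφ / [1 − cos(β − φ)]
    = (4·18.8/17.6) · sin56.3°·cos29.8° / [1 − cos(26.5°)]
    = 4.273 · 0.8320·0.8678 / [1 − 0.8949]
    = 4.273 · 0.7219 / 0.1051
    = 29.36 m

H_c = 29.36 m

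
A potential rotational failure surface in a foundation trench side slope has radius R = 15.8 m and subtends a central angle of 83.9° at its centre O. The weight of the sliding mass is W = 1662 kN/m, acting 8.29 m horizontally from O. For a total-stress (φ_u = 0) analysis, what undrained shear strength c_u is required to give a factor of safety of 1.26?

c_u = 47.5 kPa

FS = c_u·L_a·R / (W·d), so c_u = FS·W·d / (L_a·R).
Arc length L_a = R·θ = 15.8·(83.9°·π/180) = 15.8·1.4643 = 23.14 m
c_u = 1.26·1662·8.29 / (23.14·15.8) = 17360.3 / 365.56 = 47.49 kPa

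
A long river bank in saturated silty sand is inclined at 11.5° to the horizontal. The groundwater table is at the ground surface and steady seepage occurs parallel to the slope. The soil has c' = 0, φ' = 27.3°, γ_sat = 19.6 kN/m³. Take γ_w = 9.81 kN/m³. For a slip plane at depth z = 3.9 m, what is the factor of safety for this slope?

With seepage parallel to the slope and the water table at the surface, the effective normal stress on the slip plane uses the buoyant unit weight γ' = γ_sat − γ_w while the driving shear stress uses γ_sat:
FS = [c' + γ' z cos²β tanφ'] / [γ_sat z sinβ cosβ]
(For c' = 0 this reduces to FS = (γ'/γ_sat)·tanφ'/tanβ.)
γ' = 19.6 − 9.81 = 9.79 kN/m³
Numerator = 0.0 + 9.79·3.9·cos²11.5°·tan27.3° = 0.0 + 9.79·3.9·0.9603·0.5161 = 18.923 kPa
Denominator = 19.6·3.9·sin11.5°·cos11.5° = 19.6·3.9·0.1994·0.9799 = 14.934 kPa
FS = 18.923 / 14.934 = 1.267

FS = 1.27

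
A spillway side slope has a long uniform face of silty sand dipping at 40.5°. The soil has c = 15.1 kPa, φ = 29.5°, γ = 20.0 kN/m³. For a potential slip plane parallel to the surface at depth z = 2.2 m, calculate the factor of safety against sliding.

FS = 1.36

For an infinite slope with a slip plane parallel to the surface (no pore pressure): FS = [c + γz cos²β tanφ] / [γz sinβ cosβ].
γz = 20.0·2.2 = 44.00 kN/m²
Numerator = 15.1 + 44.00·cos²40.5°·tan29.5° = 15.1 + 44.00·0.5782·0.5658 = 29.494 kPa
Denominator = 44.00·sin40.5°·cos40.5° = 44.00·0.6494·0.7604 = 21.729 kPa
FS = 29.494 / 21.729 = 1.357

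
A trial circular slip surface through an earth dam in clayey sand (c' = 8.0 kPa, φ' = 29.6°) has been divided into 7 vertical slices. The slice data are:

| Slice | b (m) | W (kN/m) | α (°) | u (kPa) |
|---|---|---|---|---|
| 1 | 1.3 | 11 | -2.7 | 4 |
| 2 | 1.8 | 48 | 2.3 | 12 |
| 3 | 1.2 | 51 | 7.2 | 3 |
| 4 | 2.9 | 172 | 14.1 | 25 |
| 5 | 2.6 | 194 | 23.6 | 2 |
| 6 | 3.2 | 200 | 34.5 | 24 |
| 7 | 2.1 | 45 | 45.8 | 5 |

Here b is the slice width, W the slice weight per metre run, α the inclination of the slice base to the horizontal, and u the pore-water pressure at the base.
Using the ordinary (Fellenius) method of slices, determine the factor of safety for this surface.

Ordinary method of slices: FS = Σ[c'·Δl_i + (W_i cosα_i − u_i·Δl_i)·tanφ'] / Σ W_i sinα_i, with Δl_i = b_i / cosα_i.
Slice 1: Δl = 1.3/cos(-2.7°) = 1.301 m; N'_1 = 11·cos(-2.7°) − 4·1.301 = 5.8; c'Δl = 10.41; W sinα = -0.5
Slice 2: Δl = 1.8/cos2.3° = 1.801 m; N'_2 = 48·cos2.3° − 12·1.801 = 26.3; c'Δl = 14.41; W sinα = 1.9
Slice 3: Δl = 1.2/cos7.2° = 1.210 m; N'_3 = 51·cos7.2° − 3·1.210 = 47.0; c'Δl = 9.68; W sinα = 6.4
Slice 4: Δl = 2.9/cos14.1° = 2.990 m; N'_4 = 172·cos14.1° − 25·2.990 = 92.1; c'Δl = 23.92; W sinα = 41.9
Slice 5: Δl = 2.6/cos23.6° = 2.837 m; N'_5 = 194·cos23.6° − 2·2.837 = 172.1; c'Δl = 22.70; W sinα = 77.7
Slice 6: Δl = 3.2/cos34.5° = 3.883 m; N'_6 = 200·cos34.5° − 24·3.883 = 71.6; c'Δl = 31.06; W sinα = 113.3
Slice 7: Δl = 2.1/cos45.8° = 3.012 m; N'_7 = 45·cos45.8° − 5·3.012 = 16.3; c'Δl = 24.10; W sinα = 32.3
Σc'Δl = 136.3 kN/m; ΣN' = 431.2 kN/m; ΣW sinα = 272.9 kN/m
Resisting = 136.3 + 431.2·tan29.6° = 136.3 + 245.0 = 381.2 kN/m
FS = 381.2 / 272.9 = 1.397

FS = 1.40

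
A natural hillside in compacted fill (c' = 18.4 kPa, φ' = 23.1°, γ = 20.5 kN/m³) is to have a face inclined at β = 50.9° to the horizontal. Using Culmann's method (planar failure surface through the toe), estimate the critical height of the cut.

H_c = 22.20 m

Culmann's analysis gives the critical failure plane at α_cr = (β + φ')/2 = (50.9 + 23.1)/2 = 37.0°, and the critical height
H_c = (4c'/γ) · sinβ cosφ' / [1 − cos(β − φ')]
    = (4·18.4/20.5) · sin50.9°·cos23.1° / [1 − cos(27.8°)]
    = 3.590 · 0.7760·0.9198 / [1 − 0.8846]
    = 3.590 · 0.7138 / 0.1154
    = 22.20 m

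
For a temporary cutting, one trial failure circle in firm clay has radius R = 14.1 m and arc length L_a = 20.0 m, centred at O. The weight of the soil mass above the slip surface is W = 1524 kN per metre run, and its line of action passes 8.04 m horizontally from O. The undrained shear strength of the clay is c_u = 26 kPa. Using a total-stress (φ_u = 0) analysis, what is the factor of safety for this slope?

Taking moments about the centre O, the resisting moment is provided by the undrained shear strength acting along the arc:
M_R = c_u·L_a·R = 26·20.00·14.1 = 7332.0 kN·m/m
M_D = W·d = 1524·8.04 = 12253.0 kN·m/m
FS = M_R / M_D = 7332.0 / 12253.0 = 0.598

FS = 0.60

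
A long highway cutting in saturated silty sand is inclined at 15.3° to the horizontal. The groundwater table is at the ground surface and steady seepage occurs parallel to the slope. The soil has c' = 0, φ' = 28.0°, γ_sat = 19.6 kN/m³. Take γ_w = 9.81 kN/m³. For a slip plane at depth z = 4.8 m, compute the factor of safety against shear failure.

With seepage parallel to the slope and the water table at the surface, the effective normal stress on the slip plane uses the buoyant unit weight γ' = γ_sat − γ_w while the driving shear stress uses γ_sat:
FS = [c' + γ' z cos²β tanφ'] / [γ_sat z sinβ cosβ]
(For c' = 0 this reduces to FS = (γ'/γ_sat)·tanφ'/tanβ.)
γ' = 19.6 − 9.81 = 9.79 kN/m³
Numerator = 0.0 + 9.79·4.8·cos²15.3°·tan28.0° = 0.0 + 9.79·4.8·0.9304·0.5317 = 23.246 kPa
Denominator = 19.6·4.8·sin15.3°·cos15.3° = 19.6·4.8·0.2639·0.9646 = 23.945 kPa
FS = 23.246 / 23.945 = 0.971

FS = 0.97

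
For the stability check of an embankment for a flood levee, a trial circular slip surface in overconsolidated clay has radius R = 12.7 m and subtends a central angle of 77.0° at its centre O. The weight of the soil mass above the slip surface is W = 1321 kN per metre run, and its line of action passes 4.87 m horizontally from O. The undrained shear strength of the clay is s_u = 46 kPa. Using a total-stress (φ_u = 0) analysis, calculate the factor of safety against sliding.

Taking moments about the centre O, the resisting moment is provided by the undrained shear strength acting along the arc:
Arc length L_a = R·θ = 12.7·(77.0°·π/180) = 12.7·1.3439 = 17.07 m
M_R = s_u·L_a·R = 46·17.07·12.7 = 9970.9 kN·m/m
M_D = W·d = 1321·4.87 = 6433.3 kN·m/m
FS = M_R / M_D = 9970.9 / 6433.3 = 1.550

FS = 1.55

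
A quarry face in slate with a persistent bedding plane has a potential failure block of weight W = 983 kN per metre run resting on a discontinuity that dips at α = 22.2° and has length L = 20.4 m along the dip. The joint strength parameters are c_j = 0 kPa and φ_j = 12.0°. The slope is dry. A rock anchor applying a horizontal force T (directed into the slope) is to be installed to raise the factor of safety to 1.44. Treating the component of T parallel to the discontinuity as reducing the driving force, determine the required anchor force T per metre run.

T = 242 kN/m

Resolving forces along and normal to the sliding plane, with the horizontal anchor force T adding T·sinα to the effective normal force and T·cosα acting up the plane against the driving force:
FS = [c_jL + (W cosα + T sinα) tanφ_j] / [W sinα − T cosα]
Without the anchor: N' = 910.1 kN/m, driving T_d = 371.4 kN/m, resisting R = 0·20.4 + 910.1·tan12.0° = 193.5 kN/m, FS = 0.52.
Setting FS = 1.44 and solving for T:
1.44·(371.4 − T cos22.2°) = 193.5 + T sin22.2°·tan12.0°
T·(sin22.2°·tan12.0° + 1.44·cos22.2°) = 1.44·371.4 − 193.5
T·(0.3778·0.2126 + 1.44·0.9259) = 534.8 − 193.5 = 341.4
T·1.4136 = 341.4
T = 241.5 kN/m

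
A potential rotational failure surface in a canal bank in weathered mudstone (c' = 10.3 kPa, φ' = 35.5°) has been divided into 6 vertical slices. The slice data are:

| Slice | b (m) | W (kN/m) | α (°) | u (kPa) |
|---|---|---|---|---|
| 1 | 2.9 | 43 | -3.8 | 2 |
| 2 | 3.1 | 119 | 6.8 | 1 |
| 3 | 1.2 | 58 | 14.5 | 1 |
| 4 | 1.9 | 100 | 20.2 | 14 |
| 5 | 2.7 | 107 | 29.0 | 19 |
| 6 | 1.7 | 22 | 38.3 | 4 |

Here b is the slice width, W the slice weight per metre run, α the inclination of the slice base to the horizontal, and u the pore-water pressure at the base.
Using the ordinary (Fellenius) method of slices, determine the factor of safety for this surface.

FS = 2.98

Ordinary method of slices: FS = Σ[c'·Δl_i + (W_i cosα_i − u_i·Δl_i)·tanφ'] / Σ W_i sinα_i, with Δl_i = b_i / cosα_i.
Slice 1: Δl = 2.9/cos(-3.8°) = 2.906 m; N'_1 = 43·cos(-3.8°) − 2·2.906 = 37.1; c'Δl = 29.94; W sinα = -2.8
Slice 2: Δl = 3.1/cos6.8° = 3.122 m; N'_2 = 119·cos6.8° − 1·3.122 = 115.0; c'Δl = 32.16; W sinα = 14.1
Slice 3: Δl = 1.2/cos14.5° = 1.239 m; N'_3 = 58·cos14.5° − 1·1.239 = 54.9; c'Δl = 12.77; W sinα = 14.5
Slice 4: Δl = 1.9/cos20.2° = 2.025 m; N'_4 = 100·cos20.2° − 14·2.025 = 65.5; c'Δl = 20.85; W sinα = 34.5
Slice 5: Δl = 2.7/cos29.0° = 3.087 m; N'_5 = 107·cos29.0° − 19·3.087 = 34.9; c'Δl = 31.80; W sinα = 51.9
Slice 6: Δl = 1.7/cos38.3° = 2.166 m; N'_6 = 22·cos38.3° − 4·2.166 = 8.6; c'Δl = 22.31; W sinα = 13.6
Σc'Δl = 149.8 kN/m; ΣN' = 316.1 kN/m; ΣW sinα = 125.8 kN/m
Resisting = 149.8 + 316.1·tan35.5° = 149.8 + 225.5 = 375.3 kN/m
FS = 375.3 / 125.8 = 2.983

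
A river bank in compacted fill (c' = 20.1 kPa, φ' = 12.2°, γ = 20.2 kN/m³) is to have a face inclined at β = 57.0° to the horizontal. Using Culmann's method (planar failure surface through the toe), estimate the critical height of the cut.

H_c = 11.23 m

Culmann's analysis gives the critical failure plane at α_cr = (β + φ')/2 = (57.0 + 12.2)/2 = 34.6°, and the critical height
H_c = (4c'/γ) · sinβ cosφ' / [1 − cos(β − φ')]
    = (4·20.1/20.2) · sin57.0°·cos12.2° / [1 − cos(44.8°)]
    = 3.980 · 0.8387·0.9774 / [1 − 0.7096]
    = 3.980 · 0.8197 / 0.2904
    = 11.23 m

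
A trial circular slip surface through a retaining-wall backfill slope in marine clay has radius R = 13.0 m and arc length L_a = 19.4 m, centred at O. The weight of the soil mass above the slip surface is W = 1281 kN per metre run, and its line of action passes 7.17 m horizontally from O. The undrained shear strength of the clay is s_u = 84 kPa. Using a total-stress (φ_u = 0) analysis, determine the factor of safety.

Taking moments about the centre O, the resisting moment is provided by the undrained shear strength acting along the arc:
M_R = s_u·L_a·R = 84·19.40·13.0 = 21184.8 kN·m/m
M_D = W·d = 1281·7.17 = 9184.8 kN·m/m
FS = M_R / M_D = 21184.8 / 9184.8 = 2.307

FS = 2.31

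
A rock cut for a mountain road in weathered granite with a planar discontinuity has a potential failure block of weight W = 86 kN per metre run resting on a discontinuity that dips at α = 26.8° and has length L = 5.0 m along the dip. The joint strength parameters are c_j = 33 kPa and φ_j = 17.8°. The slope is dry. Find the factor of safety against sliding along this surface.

FS = 4.89

Resolving the block weight along and normal to the plane and applying the Mohr–Coulomb strength on the joint:
N' = W cosα = 86·cos26.8° = 76.8 kN/m
Driving force T = W sinα = 86·sin26.8° = 38.8 kN/m
Resisting force R = c_j·L + N'·tanφ_j = 33·5.0 + 76.8·tan17.8° = 165.0 + 24.6 = 189.6 kN/m
FS = R / T = 189.6 / 38.8 = 4.891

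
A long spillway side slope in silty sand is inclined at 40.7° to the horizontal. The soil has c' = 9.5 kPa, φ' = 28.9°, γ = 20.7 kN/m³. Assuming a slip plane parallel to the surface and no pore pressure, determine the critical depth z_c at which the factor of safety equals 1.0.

Setting FS = 1.00 in FS = [c' + γz cos²β tanφ'] / [γz sinβ cosβ] and solving for z:
z = c' / [γ cosβ (FS·sinβ − cosβ·tanφ')]
  = 9.5 / [20.7·cos40.7°·(1.00·sin40.7° − cos40.7°·tan28.9°)]
  = 9.5 / [20.7·0.7581·(1.00·0.6521 − 0.7581·0.5520)]
  = 9.5 / 3.6658 = 2.592 m

z_c = 2.59 m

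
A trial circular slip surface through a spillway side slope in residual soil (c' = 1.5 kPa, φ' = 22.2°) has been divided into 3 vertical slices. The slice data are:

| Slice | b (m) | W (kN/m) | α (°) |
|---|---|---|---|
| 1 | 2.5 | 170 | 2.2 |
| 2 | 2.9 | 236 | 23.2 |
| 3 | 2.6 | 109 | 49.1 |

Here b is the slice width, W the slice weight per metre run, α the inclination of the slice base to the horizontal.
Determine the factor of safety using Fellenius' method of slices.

Ordinary method of slices: FS = Σ[c'·Δl_i + (W_i cosα_i)·tanφ'] / Σ W_i sinα_i, with Δl_i = b_i / cosα_i.
Slice 1: Δl = 2.5/cos2.2° = 2.502 m; N'_1 = 170·cos2.2° = 169.9; c'Δl = 3.75; W sinα = 6.5
Slice 2: Δl = 2.9/cos23.2° = 3.155 m; N'_2 = 236·cos23.2° = 216.9; c'Δl = 4.73; W sinα = 93.0
Slice 3: Δl = 2.6/cos49.1° = 3.971 m; N'_3 = 109·cos49.1° = 71.4; c'Δl = 5.96; W sinα = 82.4
Σc'Δl = 14.4 kN/m; ΣN' = 458.2 kN/m; ΣW sinα = 181.9 kN/m
Resisting = 14.4 + 458.2·tan22.2° = 14.4 + 187.0 = 201.4 kN/m
FS = 201.4 / 181.9 = 1.107

FS = 1.11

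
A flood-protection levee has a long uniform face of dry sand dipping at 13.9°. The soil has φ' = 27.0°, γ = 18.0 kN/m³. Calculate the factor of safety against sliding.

FS = 2.06

For a dry cohesionless infinite slope the factor of safety is FS = tanφ' / tanβ.
FS = tan27.0° / tan13.9° = 0.5095 / 0.2475 = 2.059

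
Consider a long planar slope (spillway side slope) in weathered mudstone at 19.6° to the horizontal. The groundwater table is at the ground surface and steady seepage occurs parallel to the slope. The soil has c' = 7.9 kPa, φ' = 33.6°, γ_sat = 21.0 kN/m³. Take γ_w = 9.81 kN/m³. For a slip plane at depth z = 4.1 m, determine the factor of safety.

FS = 1.28

With seepage parallel to the slope and the water table at the surface, the effective normal stress on the slip plane uses the buoyant unit weight γ' = γ_sat − γ_w while the driving shear stress uses γ_sat:
FS = [c' + γ' z cos²β tanφ'] / [γ_sat z sinβ cosβ]
γ' = 21.0 − 9.81 = 11.19 kN/m³
Numerator = 7.9 + 11.19·4.1·cos²19.6°·tan33.6° = 7.9 + 11.19·4.1·0.8875·0.6644 = 34.952 kPa
Denominator = 21.0·4.1·sin19.6°·cos19.6° = 21.0·4.1·0.3355·0.9421 = 27.209 kPa
FS = 34.952 / 27.209 = 1.285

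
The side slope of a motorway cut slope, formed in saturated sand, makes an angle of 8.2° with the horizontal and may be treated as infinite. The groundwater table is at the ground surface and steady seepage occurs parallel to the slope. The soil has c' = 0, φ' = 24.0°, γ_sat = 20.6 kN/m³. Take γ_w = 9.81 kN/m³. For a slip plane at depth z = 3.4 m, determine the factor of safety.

FS = 1.62

With seepage parallel to the slope and the water table at the surface, the effective normal stress on the slip plane uses the buoyant unit weight γ' = γ_sat − γ_w while the driving shear stress uses γ_sat:
FS = [c' + γ' z cos²β tanφ'] / [γ_sat z sinβ cosβ]
(For c' = 0 this reduces to FS = (γ'/γ_sat)·tanφ'/tanβ.)
γ' = 20.6 − 9.81 = 10.79 kN/m³
Numerator = 0.0 + 10.79·3.4·cos²8.2°·tan24.0° = 0.0 + 10.79·3.4·0.9797·0.4452 = 16.001 kPa
Denominator = 20.6·3.4·sin8.2°·cos8.2° = 20.6·3.4·0.1426·0.9898 = 9.888 kPa
FS = 16.001 / 9.888 = 1.618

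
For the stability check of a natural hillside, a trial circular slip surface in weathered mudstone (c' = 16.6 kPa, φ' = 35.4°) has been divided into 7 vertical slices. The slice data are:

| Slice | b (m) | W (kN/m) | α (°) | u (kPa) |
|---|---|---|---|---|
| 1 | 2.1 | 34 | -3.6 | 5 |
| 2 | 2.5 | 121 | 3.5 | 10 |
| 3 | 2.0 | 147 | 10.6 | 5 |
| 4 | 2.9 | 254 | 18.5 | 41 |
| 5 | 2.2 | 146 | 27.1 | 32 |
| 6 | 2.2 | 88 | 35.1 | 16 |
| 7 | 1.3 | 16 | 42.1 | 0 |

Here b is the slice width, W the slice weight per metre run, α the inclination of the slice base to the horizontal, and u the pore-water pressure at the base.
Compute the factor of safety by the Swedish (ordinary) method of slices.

Ordinary method of slices: FS = Σ[c'·Δl_i + (W_i cosα_i − u_i·Δl_i)·tanφ'] / Σ W_i sinα_i, with Δl_i = b_i / cosα_i.
Slice 1: Δl = 2.1/cos(-3.6°) = 2.104 m; N'_1 = 34·cos(-3.6°) − 5·2.104 = 23.4; c'Δl = 34.93; W sinα = -2.1
Slice 2: Δl = 2.5/cos3.5° = 2.505 m; N'_2 = 121·cos3.5° − 10·2.505 = 95.7; c'Δl = 41.58; W sinα = 7.4
Slice 3: Δl = 2.0/cos10.6° = 2.035 m; N'_3 = 147·cos10.6° − 5·2.035 = 134.3; c'Δl = 33.78; W sinα = 27.0
Slice 4: Δl = 2.9/cos18.5° = 3.058 m; N'_4 = 254·cos18.5° − 41·3.058 = 115.5; c'Δl = 50.76; W sinα = 80.6
Slice 5: Δl = 2.2/cos27.1° = 2.471 m; N'_5 = 146·cos27.1° − 32·2.471 = 50.9; c'Δl = 41.02; W sinα = 66.5
Slice 6: Δl = 2.2/cos35.1° = 2.689 m; N'_6 = 88·cos35.1° − 16·2.689 = 29.0; c'Δl = 44.64; W sinα = 50.6
Slice 7: Δl = 1.3/cos42.1° = 1.752 m; N'_7 = 16·cos42.1° − 0·1.752 = 11.9; c'Δl = 29.08; W sinα = 10.7
Σc'Δl = 275.8 kN/m; ΣN' = 460.7 kN/m; ΣW sinα = 240.7 kN/m
Resisting = 275.8 + 460.7·tan35.4° = 275.8 + 327.4 = 603.2 kN/m
FS = 603.2 / 240.7 = 2.506

FS = 2.51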